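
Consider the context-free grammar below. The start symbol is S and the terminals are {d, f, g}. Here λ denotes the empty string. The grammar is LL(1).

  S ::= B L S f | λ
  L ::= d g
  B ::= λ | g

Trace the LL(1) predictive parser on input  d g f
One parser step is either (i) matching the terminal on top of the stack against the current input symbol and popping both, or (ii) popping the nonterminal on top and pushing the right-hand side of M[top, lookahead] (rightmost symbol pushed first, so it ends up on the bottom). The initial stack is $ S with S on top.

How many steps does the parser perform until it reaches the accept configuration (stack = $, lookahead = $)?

     Stack      Input    Action
  1  $ S        d g f $  expand S ::= B L S f
  2  $ f S L B  d g f $  expand B ::= λ
  3  $ f S L    d g f $  expand L ::= d g
  4  $ f S g d  d g f $  match d
  5  $ f S g    g f $    match g
  6  $ f S      f $      expand S ::= λ
  7  $ f        f $      match f
Accept reached after 7 steps.

7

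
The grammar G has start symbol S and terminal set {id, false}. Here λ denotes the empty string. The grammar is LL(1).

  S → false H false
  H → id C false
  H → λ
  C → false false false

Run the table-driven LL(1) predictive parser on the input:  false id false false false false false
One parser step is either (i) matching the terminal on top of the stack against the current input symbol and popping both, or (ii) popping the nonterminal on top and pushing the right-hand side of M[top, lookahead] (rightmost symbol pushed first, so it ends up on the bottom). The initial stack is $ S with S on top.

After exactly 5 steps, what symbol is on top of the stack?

false

step 1: stack=$ S  input=false id false false false false false $  — expand S → false H false
step 2: stack=$ false H false  input=false id false false false false false $  — match false
step 3: stack=$ false H  input=id false false false false false $  — expand H → id C false
step 4: stack=$ false false C id  input=id false false false false false $  — match id
step 5: stack=$ false false C  input=false false false false false $  — expand C → false false false
Stack after step 5: $ false false false false false (top = false).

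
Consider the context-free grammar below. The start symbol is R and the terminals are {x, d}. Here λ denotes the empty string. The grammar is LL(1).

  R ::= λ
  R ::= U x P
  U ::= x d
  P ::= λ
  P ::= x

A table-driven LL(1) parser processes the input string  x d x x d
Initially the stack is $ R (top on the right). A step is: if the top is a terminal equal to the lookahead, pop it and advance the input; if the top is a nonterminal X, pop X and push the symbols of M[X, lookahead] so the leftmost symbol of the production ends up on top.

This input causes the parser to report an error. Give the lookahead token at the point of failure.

step 1: stack=$ R  input=x d x x d $  — expand R ::= U x P
step 2: stack=$ P x U  input=x d x x d $  — expand U ::= x d
step 3: stack=$ P x d x  input=x d x x d $  — match x
step 4: stack=$ P x d  input=d x x d $  — match d
step 5: stack=$ P x  input=x x d $  — match x
step 6: stack=$ P  input=x d $  — expand P ::= x
step 7: stack=$ x  input=x d $  — match x
step 8: stack=$  input=d $  — error: stack empty but input remains

d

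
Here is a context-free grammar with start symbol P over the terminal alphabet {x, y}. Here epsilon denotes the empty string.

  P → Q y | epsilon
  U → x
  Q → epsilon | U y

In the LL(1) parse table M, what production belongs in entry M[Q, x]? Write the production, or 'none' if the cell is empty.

FIRST(U) = {x}
FIRST(Q) = {epsilon, x}  (via U y)
FIRST(P) = {epsilon, x, y}  (via Q y)
FOLLOW(P) includes $ since P is the start symbol.
FOLLOW(Q): in P→Q y, Q is followed by y with FIRST {y}. Thus FOLLOW(Q) = {y}.
For Q → epsilon: FIRST(epsilon) = {epsilon}, so it goes in M[Q, t] for t ∈ {}; since epsilon ∈ FIRST, also for every t ∈ FOLLOW(Q) = {y}.
For Q → U y: FIRST(U y) = {x}, so it goes in M[Q, t] for t ∈ {x}.

Q → U y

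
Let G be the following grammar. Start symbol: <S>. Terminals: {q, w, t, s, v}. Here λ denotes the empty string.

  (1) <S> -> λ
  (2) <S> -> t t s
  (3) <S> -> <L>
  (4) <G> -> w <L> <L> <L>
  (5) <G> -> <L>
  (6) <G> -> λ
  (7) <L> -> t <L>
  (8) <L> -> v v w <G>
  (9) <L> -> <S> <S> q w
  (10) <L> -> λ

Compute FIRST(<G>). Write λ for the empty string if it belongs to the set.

FIRST(<S>): from <S>->λ we get {λ}; from <S>->t t s we get {t}; from <S>-><L> we get {λ, q, t, v}. So FIRST(<S>) = {λ, q, t, v}.
FIRST(<L>): from <L>->t <L> we get {t}; from <L>->v v w <G> we get {v}; from <L>-><S> <S> q w we get {q, t, v}; from <L>->λ we get {λ}. So FIRST(<L>) = {λ, q, t, v}.
FIRST(<G>): from <G>->w <L> <L> <L> we get {w}; from <G>-><L> we get {λ, q, t, v}; from <G>->λ we get {λ}. So FIRST(<G>) = {λ, q, t, v, w}.

{λ, q, t, v, w}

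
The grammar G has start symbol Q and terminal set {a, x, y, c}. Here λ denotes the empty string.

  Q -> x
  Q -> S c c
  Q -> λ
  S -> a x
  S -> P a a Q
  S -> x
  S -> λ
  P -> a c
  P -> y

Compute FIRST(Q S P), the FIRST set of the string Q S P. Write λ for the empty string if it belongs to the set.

{a, c, x, y}

FIRST(P): from P->a c we get {a}; from P->y we get {y}. So FIRST(P) = {a, y}.
FIRST(S): from S->a x we get {a}; from S->P a a Q we get {a, y}; from S->x we get {x}; from S->λ we get {λ}. So FIRST(S) = {λ, a, x, y}.
FIRST(Q): from Q->x we get {x}; from Q->S c c we get {a, c, x, y}; from Q->λ we get {λ}. So FIRST(Q) = {λ, a, c, x, y}.
FIRST(Q S P): take FIRST of each symbol in turn, carrying on past any symbol whose FIRST contains λ; result {a, c, x, y}.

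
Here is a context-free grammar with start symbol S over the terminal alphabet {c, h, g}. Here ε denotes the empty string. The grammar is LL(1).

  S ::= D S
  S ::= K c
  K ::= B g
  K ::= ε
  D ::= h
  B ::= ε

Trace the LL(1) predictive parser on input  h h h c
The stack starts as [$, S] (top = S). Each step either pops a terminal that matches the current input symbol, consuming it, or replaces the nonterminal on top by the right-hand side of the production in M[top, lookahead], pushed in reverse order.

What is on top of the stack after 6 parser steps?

S

step 1: stack=$ S  input=h h h c $  — expand S ::= D S
step 2: stack=$ S D  input=h h h c $  — expand D ::= h
step 3: stack=$ S h  input=h h h c $  — match h
step 4: stack=$ S  input=h h c $  — expand S ::= D S
step 5: stack=$ S D  input=h h c $  — expand D ::= h
step 6: stack=$ S h  input=h h c $  — match h
Stack after step 6: $ S (top = S).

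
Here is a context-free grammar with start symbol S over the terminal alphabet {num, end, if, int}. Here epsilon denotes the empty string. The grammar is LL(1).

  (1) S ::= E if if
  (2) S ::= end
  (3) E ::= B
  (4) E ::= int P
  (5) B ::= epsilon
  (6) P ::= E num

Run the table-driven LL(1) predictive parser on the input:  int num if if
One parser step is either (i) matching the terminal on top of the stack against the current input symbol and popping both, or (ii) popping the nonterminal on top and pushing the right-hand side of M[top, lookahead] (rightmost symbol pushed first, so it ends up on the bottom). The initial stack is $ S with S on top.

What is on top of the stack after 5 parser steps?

step 1: stack=$ S  input=int num if if $  — expand S ::= E if if
step 2: stack=$ if if E  input=int num if if $  — expand E ::= int P
step 3: stack=$ if if P int  input=int num if if $  — match int
step 4: stack=$ if if P  input=num if if $  — expand P ::= E num
step 5: stack=$ if if num E  input=num if if $  — expand E ::= B
Stack after step 5: $ if if num B (top = B).

B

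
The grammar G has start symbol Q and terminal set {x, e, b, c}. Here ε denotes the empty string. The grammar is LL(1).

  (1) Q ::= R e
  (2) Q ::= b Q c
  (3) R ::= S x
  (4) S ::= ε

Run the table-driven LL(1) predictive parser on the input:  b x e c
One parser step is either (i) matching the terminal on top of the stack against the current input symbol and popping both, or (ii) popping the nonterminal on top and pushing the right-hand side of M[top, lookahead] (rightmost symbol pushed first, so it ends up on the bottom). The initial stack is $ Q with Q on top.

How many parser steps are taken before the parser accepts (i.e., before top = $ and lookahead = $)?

8

step 1: stack=$ Q  input=b x e c $  — expand Q ::= b Q c
step 2: stack=$ c Q b  input=b x e c $  — match b
step 3: stack=$ c Q  input=x e c $  — expand Q ::= R e
step 4: stack=$ c e R  input=x e c $  — expand R ::= S x
step 5: stack=$ c e x S  input=x e c $  — expand S ::= ε
step 6: stack=$ c e x  input=x e c $  — match x
step 7: stack=$ c e  input=e c $  — match e
step 8: stack=$ c  input=c $  — match c
Accept reached after 8 steps.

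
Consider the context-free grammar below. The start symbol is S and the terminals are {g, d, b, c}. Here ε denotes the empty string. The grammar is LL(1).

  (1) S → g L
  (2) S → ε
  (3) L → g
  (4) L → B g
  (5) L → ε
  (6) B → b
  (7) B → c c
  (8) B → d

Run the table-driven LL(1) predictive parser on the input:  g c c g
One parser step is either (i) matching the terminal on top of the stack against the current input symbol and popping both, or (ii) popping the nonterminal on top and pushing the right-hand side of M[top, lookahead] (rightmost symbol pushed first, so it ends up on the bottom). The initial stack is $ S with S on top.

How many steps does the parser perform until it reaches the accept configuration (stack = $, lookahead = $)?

step 1: stack=$ S  input=g c c g $  — expand S → g L
step 2: stack=$ L g  input=g c c g $  — match g
step 3: stack=$ L  input=c c g $  — expand L → B g
step 4: stack=$ g B  input=c c g $  — expand B → c c
step 5: stack=$ g c c  input=c c g $  — match c
step 6: stack=$ g c  input=c g $  — match c
step 7: stack=$ g  input=g $  — match g
Accept reached after 7 steps.

7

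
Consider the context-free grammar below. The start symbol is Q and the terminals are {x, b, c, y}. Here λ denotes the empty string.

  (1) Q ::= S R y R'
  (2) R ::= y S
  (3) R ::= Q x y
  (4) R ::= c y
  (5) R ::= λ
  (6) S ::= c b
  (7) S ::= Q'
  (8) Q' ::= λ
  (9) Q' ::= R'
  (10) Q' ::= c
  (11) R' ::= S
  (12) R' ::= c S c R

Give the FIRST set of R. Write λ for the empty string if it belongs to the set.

FIRST(Q) = {c, y}  (via S R y R')
FIRST(R) = {λ, c, y}  (via Q x y)
FIRST(S) = {λ, c}  (via Q')
FIRST(R') = {λ, c}  (via S)
FIRST(Q') = {λ, c}  (via R')

{λ, c, y}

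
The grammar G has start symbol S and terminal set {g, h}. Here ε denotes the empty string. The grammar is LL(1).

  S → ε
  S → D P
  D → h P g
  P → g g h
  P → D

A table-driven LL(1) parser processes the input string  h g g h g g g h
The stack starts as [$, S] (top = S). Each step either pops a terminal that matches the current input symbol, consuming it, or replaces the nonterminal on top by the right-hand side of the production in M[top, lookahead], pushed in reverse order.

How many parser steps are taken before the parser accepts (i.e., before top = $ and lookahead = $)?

12

      Stack        Input              Action
   1  $ S          h g g h g g g h $  expand S → D P
   2  $ P D        h g g h g g g h $  expand D → h P g
   3  $ P g P h    h g g h g g g h $  match h
   4  $ P g P      g g h g g g h $    expand P → g g h
   5  $ P g h g g  g g h g g g h $    match g
   6  $ P g h g    g h g g g h $      match g
   7  $ P g h      h g g g h $        match h
   8  $ P g        g g g h $          match g
   9  $ P          g g h $            expand P → g g h
  10  $ h g g      g g h $            match g
  11  $ h g        g h $              match g
  12  $ h          h $                match h
Accept reached after 12 steps.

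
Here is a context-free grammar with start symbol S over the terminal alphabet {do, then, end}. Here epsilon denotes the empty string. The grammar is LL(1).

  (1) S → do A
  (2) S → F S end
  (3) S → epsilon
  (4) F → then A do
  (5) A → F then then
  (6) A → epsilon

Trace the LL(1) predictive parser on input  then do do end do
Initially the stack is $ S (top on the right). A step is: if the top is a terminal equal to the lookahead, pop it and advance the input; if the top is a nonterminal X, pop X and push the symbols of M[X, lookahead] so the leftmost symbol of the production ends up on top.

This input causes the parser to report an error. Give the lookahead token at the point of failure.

      Stack              Input                Action
   1  $ S                then do do end do $  expand S → F S end
   2  $ end S F          then do do end do $  expand F → then A do
   3  $ end S do A then  then do do end do $  match then
   4  $ end S do A       do do end do $       expand A → epsilon
   5  $ end S do         do do end do $       match do
   6  $ end S            do end do $          expand S → do A
   7  $ end A do         do end do $          match do
   8  $ end A            end do $             expand A → epsilon
   9  $ end              end do $             match end
  10  $                  do $                 error: stack empty but input remains

do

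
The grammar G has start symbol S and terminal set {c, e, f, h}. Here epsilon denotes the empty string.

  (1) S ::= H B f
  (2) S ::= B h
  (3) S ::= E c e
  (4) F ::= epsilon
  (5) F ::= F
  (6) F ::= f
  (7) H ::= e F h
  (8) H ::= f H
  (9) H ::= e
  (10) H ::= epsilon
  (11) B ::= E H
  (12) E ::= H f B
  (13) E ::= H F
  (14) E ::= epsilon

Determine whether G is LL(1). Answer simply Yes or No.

FIRST(S) = {c, e, f, h}
FIRST(F) = {epsilon, f}
FIRST(H) = {epsilon, e, f}
FIRST(B) = {epsilon, e, f}
FIRST(E) = {epsilon, e, f}
FOLLOW(S) = {$}
FOLLOW(F) = {c, e, f, h}
FOLLOW(H) = {c, e, f, h}
FOLLOW(B) = {c, e, f, h}
FOLLOW(E) = {c, e, f, h}
Cell M[E, c] receives both E ::= H F and E ::= epsilon — the grammar is not LL(1).

No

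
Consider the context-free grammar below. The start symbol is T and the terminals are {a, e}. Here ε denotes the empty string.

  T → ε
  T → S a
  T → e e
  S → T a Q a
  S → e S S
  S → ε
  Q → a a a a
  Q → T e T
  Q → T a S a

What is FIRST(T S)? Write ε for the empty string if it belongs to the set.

{ε, a, e}

FIRST(T) = {ε, a, e}  (via S a)
FIRST(S) = {ε, a, e}  (via T a Q a)
FIRST(Q) = {a, e}  (via T e T, T a S a)
FIRST(T S): take FIRST of each symbol in turn, carrying on past any symbol whose FIRST contains ε; result {ε, a, e}.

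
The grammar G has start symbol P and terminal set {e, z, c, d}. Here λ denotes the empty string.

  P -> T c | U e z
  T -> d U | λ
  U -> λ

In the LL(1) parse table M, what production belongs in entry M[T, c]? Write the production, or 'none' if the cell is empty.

T -> λ

FIRST(T): from T->d U we get {d}; from T->λ we get {λ}. So FIRST(T) = {λ, d}.
FIRST(U): from U->λ we get {λ}. So FIRST(U) = {λ}.
FIRST(P): from P->T c we get {c, d}; from P->U e z we get {e}. So FIRST(P) = {c, d, e}.
FOLLOW(P) includes $ since P is the start symbol.
FOLLOW(T): in P->T c, T is followed by c with FIRST {c}. Thus FOLLOW(T) = {c}.
For T -> d U: FIRST(d U) = {d}, so it goes in M[T, t] for t ∈ {d}.
For T -> λ: FIRST(λ) = {λ}, so it goes in M[T, t] for t ∈ {}; since λ ∈ FIRST, also for every t ∈ FOLLOW(T) = {c}.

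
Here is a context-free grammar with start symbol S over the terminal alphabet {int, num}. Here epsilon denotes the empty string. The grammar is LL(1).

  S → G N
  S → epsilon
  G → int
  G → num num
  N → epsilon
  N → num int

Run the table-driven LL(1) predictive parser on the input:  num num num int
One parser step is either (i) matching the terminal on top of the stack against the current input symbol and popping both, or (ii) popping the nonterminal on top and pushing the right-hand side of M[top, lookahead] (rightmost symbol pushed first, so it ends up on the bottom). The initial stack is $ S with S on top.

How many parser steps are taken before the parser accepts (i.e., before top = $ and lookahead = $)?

     Stack        Input              Action
  1  $ S          num num num int $  expand S → G N
  2  $ N G        num num num int $  expand G → num num
  3  $ N num num  num num num int $  match num
  4  $ N num      num num int $      match num
  5  $ N          num int $          expand N → num int
  6  $ int num    num int $          match num
  7  $ int        int $              match int
Accept reached after 7 steps.

7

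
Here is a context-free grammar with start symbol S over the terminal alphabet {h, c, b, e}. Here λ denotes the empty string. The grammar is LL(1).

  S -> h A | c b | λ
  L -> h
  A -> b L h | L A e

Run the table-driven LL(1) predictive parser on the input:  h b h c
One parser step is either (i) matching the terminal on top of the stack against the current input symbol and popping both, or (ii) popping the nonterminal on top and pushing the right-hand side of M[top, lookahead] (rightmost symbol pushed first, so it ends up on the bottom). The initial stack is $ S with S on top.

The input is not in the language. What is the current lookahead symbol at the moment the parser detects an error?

     Stack    Input      Action
  1  $ S      h b h c $  expand S -> h A
  2  $ A h    h b h c $  match h
  3  $ A      b h c $    expand A -> b L h
  4  $ h L b  b h c $    match b
  5  $ h L    h c $      expand L -> h
  6  $ h h    h c $      match h
  7  $ h      c $        error: top is terminal h but lookahead is c

c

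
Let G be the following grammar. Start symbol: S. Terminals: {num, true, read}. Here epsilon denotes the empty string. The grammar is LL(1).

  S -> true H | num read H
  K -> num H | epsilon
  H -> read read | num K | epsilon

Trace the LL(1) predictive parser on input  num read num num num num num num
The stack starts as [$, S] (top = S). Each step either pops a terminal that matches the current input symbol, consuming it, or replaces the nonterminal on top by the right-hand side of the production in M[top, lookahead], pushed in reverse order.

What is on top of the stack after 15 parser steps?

H

step 1: stack=$ S  input=num read num num num num num num $  — expand S -> num read H
step 2: stack=$ H read num  input=num read num num num num num num $  — match num
step 3: stack=$ H read  input=read num num num num num num $  — match read
step 4: stack=$ H  input=num num num num num num $  — expand H -> num K
step 5: stack=$ K num  input=num num num num num num $  — match num
step 6: stack=$ K  input=num num num num num $  — expand K -> num H
step 7: stack=$ H num  input=num num num num num $  — match num
step 8: stack=$ H  input=num num num num $  — expand H -> num K
step 9: stack=$ K num  input=num num num num $  — match num
step 10: stack=$ K  input=num num num $  — expand K -> num H
step 11: stack=$ H num  input=num num num $  — match num
step 12: stack=$ H  input=num num $  — expand H -> num K
step 13: stack=$ K num  input=num num $  — match num
step 14: stack=$ K  input=num $  — expand K -> num H
step 15: stack=$ H num  input=num $  — match num
Stack after step 15: $ H (top = H).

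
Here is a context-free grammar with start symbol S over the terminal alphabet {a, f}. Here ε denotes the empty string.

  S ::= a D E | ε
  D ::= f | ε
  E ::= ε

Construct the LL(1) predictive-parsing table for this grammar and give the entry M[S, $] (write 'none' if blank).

FIRST(S): from S::=a D E we get {a}; from S::=ε we get {ε}. So FIRST(S) = {ε, a}.
FIRST(D): from D::=f we get {f}; from D::=ε we get {ε}. So FIRST(D) = {ε, f}.
FIRST(E): from E::=ε we get {ε}. So FIRST(E) = {ε}.
FOLLOW(S) includes $ since S is the start symbol.
FOLLOW(S): S appears on no right-hand side. Thus FOLLOW(S) = {$}.
For S ::= a D E: FIRST(a D E) = {a}, so it goes in M[S, t] for t ∈ {a}.
For S ::= ε: FIRST(ε) = {ε}, so it goes in M[S, t] for t ∈ {}; since ε ∈ FIRST, also for every t ∈ FOLLOW(S) = {$}.

S ::= ε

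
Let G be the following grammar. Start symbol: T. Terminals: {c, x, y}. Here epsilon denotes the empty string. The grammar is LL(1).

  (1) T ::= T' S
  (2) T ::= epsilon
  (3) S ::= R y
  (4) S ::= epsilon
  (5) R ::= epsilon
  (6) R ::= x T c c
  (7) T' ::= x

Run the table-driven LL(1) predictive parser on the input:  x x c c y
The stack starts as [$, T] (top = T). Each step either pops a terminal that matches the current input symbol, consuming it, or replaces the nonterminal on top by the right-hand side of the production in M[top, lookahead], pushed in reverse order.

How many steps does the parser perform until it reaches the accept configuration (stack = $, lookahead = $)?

step 1: stack=$ T  input=x x c c y $  — expand T ::= T' S
step 2: stack=$ S T'  input=x x c c y $  — expand T' ::= x
step 3: stack=$ S x  input=x x c c y $  — match x
step 4: stack=$ S  input=x c c y $  — expand S ::= R y
step 5: stack=$ y R  input=x c c y $  — expand R ::= x T c c
step 6: stack=$ y c c T x  input=x c c y $  — match x
step 7: stack=$ y c c T  input=c c y $  — expand T ::= epsilon
step 8: stack=$ y c c  input=c c y $  — match c
step 9: stack=$ y c  input=c y $  — match c
step 10: stack=$ y  input=y $  — match y
Accept reached after 10 steps.

10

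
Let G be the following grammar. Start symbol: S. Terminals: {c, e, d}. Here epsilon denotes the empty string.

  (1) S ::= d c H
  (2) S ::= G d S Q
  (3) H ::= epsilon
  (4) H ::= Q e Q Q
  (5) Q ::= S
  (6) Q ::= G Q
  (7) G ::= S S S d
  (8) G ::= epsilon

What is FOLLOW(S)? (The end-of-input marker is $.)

FIRST(S) = {d}  (via G d S Q)
FIRST(G) = {epsilon, d}  (via S S S d)
FIRST(Q) = {d}  (via S, G Q)
FIRST(H) = {epsilon, d}  (via Q e Q Q)
FOLLOW(S) includes $ since S is the start symbol.
FOLLOW(G): in S::=G d S Q, G is followed by d S Q with FIRST {d}; in Q::=G Q, G is followed by Q with FIRST {d}. Thus FOLLOW(G) = {d}.
FOLLOW(S): in S::=G d S Q, S is followed by Q with FIRST {d}; in Q::=S, the suffix after S is empty, so FOLLOW(S) ⊇ FOLLOW(Q) = {$, d, e}; in G::=S S S d (occurrence 1), S is followed by S S d with FIRST {d}; in G::=S S S d (occurrence 2), S is followed by S d with FIRST {d}; in G::=S S S d (occurrence 3), S is followed by d with FIRST {d}. Thus FOLLOW(S) = {$, d, e}.
FOLLOW(H): in S::=d c H, the suffix after H is empty, so FOLLOW(H) ⊇ FOLLOW(S) = {$, d, e}. Thus FOLLOW(H) = {$, d, e}.
FOLLOW(Q): in S::=G d S Q, the suffix after Q is empty, so FOLLOW(Q) ⊇ FOLLOW(S) = {$, d, e}; in H::=Q e Q Q (occurrence 1), Q is followed by e Q Q with FIRST {e}; in H::=Q e Q Q (occurrence 2), Q is followed by Q with FIRST {d}; in H::=Q e Q Q (occurrence 3), the suffix after Q is empty, so FOLLOW(Q) ⊇ FOLLOW(H) = {$, d, e}; in Q::=G Q, the suffix after Q is empty (adds nothing new). Thus FOLLOW(Q) = {$, d, e}.

{$, d, e}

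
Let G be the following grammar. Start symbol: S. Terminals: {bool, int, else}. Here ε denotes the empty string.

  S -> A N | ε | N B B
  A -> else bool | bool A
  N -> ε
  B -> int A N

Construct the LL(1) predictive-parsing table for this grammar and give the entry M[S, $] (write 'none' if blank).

S -> ε

FIRST(A) = {bool, else}
FIRST(N) = {ε}
FIRST(B) = {int}
FIRST(S) = {ε, bool, else, int}  (via A N, N B B)
FOLLOW(S) includes $ since S is the start symbol.
FOLLOW(S): S appears on no right-hand side. Thus FOLLOW(S) = {$}.
For S -> A N: FIRST(A N) = {bool, else}, so it goes in M[S, t] for t ∈ {bool, else}.
For S -> ε: FIRST(ε) = {ε}, so it goes in M[S, t] for t ∈ {}; since ε ∈ FIRST, also for every t ∈ FOLLOW(S) = {$}.
For S -> N B B: FIRST(N B B) = {int}, so it goes in M[S, t] for t ∈ {int}.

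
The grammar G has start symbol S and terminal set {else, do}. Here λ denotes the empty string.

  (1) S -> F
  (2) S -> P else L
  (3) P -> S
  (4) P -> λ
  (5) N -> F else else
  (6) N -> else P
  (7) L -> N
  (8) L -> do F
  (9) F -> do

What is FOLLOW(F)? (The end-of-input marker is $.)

FIRST(F): from F->do we get {do}. So FIRST(F) = {do}.
FIRST(N): from N->F else else we get {do}; from N->else P we get {else}. So FIRST(N) = {do, else}.
FIRST(L): from L->N we get {do, else}; from L->do F we get {do}. So FIRST(L) = {do, else}.
FIRST(S): from S->F we get {do}; from S->P else L we get {do, else}. So FIRST(S) = {do, else}.
FIRST(P): from P->S we get {do, else}; from P->λ we get {λ}. So FIRST(P) = {λ, do, else}.
FOLLOW(S) includes $ since S is the start symbol.
FOLLOW(S): in P->S, the suffix after S is empty, so FOLLOW(S) ⊇ FOLLOW(P) = {$, else}. Thus FOLLOW(S) = {$, else}.
FOLLOW(L): in S->P else L, the suffix after L is empty, so FOLLOW(L) ⊇ FOLLOW(S) = {$, else}. Thus FOLLOW(L) = {$, else}.
FOLLOW(N): in L->N, the suffix after N is empty, so FOLLOW(N) ⊇ FOLLOW(L) = {$, else}. Thus FOLLOW(N) = {$, else}.
FOLLOW(P): in S->P else L, P is followed by else L with FIRST {else}; in N->else P, the suffix after P is empty, so FOLLOW(P) ⊇ FOLLOW(N) = {$, else}. Thus FOLLOW(P) = {$, else}.
FOLLOW(F): in S->F, the suffix after F is empty, so FOLLOW(F) ⊇ FOLLOW(S) = {$, else}; in N->F else else, F is followed by else else with FIRST {else}; in L->do F, the suffix after F is empty, so FOLLOW(F) ⊇ FOLLOW(L) = {$, else}. Thus FOLLOW(F) = {$, else}.

{$, else}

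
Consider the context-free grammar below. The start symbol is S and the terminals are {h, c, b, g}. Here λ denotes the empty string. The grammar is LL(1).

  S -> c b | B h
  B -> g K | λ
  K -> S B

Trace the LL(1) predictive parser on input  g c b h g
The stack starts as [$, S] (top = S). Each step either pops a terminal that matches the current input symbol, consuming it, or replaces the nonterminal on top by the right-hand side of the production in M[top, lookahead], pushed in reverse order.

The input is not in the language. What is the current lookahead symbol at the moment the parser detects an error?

step 1: stack=$ S  input=g c b h g $  — expand S -> B h
step 2: stack=$ h B  input=g c b h g $  — expand B -> g K
step 3: stack=$ h K g  input=g c b h g $  — match g
step 4: stack=$ h K  input=c b h g $  — expand K -> S B
step 5: stack=$ h B S  input=c b h g $  — expand S -> c b
step 6: stack=$ h B b c  input=c b h g $  — match c
step 7: stack=$ h B b  input=b h g $  — match b
step 8: stack=$ h B  input=h g $  — expand B -> λ
step 9: stack=$ h  input=h g $  — match h
step 10: stack=$  input=g $  — error: stack empty but input remains

g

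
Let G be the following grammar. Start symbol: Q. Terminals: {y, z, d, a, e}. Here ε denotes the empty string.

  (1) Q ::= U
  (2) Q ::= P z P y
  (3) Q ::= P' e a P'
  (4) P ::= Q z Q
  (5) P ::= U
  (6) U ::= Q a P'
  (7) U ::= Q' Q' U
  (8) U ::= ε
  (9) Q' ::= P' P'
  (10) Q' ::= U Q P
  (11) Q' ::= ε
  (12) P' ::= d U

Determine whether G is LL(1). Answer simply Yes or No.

No

FIRST(Q) = {ε, a, d, z}
FIRST(P) = {ε, a, d, z}
FIRST(U) = {ε, a, d, z}
FIRST(Q') = {ε, a, d, z}
FIRST(P') = {d}
FOLLOW(Q) = {$, a, d, e, y, z}
FOLLOW(P) = {$, a, d, e, y, z}
FOLLOW(U) = {$, a, d, e, y, z}
FOLLOW(Q') = {$, a, d, e, y, z}
FOLLOW(P') = {$, a, d, e, y, z}
Cell M[P, a] receives both P ::= Q z Q and P ::= U — the grammar is not LL(1).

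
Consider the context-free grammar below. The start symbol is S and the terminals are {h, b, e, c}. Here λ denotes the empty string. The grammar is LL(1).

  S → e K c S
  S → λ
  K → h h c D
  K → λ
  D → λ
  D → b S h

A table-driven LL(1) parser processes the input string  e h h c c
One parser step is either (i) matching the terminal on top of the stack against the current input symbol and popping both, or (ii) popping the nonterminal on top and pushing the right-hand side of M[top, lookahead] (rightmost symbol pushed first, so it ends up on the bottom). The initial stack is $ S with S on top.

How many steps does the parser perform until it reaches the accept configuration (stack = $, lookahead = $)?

step 1: stack=$ S  input=e h h c c $  — expand S → e K c S
step 2: stack=$ S c K e  input=e h h c c $  — match e
step 3: stack=$ S c K  input=h h c c $  — expand K → h h c D
step 4: stack=$ S c D c h h  input=h h c c $  — match h
step 5: stack=$ S c D c h  input=h c c $  — match h
step 6: stack=$ S c D c  input=c c $  — match c
step 7: stack=$ S c D  input=c $  — expand D → λ
step 8: stack=$ S c  input=c $  — match c
step 9: stack=$ S  input=$  — expand S → λ
Accept reached after 9 steps.

9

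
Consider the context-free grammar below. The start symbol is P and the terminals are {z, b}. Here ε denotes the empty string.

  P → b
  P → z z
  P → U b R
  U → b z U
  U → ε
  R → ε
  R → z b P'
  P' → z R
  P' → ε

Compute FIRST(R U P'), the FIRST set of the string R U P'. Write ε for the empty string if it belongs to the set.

FIRST(U) = {ε, b}
FIRST(R) = {ε, z}
FIRST(P') = {ε, z}
FIRST(P) = {b, z}  (via U b R)
FIRST(R U P'): take FIRST of each symbol in turn, carrying on past any symbol whose FIRST contains ε; result {ε, b, z}.

{ε, b, z}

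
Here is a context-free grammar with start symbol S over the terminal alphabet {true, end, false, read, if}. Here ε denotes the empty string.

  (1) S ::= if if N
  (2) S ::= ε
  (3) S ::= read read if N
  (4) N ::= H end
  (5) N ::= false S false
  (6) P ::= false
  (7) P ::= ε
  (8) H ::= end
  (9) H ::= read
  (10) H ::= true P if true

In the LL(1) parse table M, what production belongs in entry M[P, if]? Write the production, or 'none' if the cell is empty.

FIRST(S) = {ε, if, read}
FIRST(P) = {ε, false}
FIRST(H) = {end, read, true}
FIRST(N) = {end, false, read, true}  (via H end)
FOLLOW(S) includes $ since S is the start symbol.
FOLLOW(P): in H::=true P if true, P is followed by if true with FIRST {if}. Thus FOLLOW(P) = {if}.
For P ::= false: FIRST(false) = {false}, so it goes in M[P, t] for t ∈ {false}.
For P ::= ε: FIRST(ε) = {ε}, so it goes in M[P, t] for t ∈ {}; since ε ∈ FIRST, also for every t ∈ FOLLOW(P) = {if}.

P ::= ε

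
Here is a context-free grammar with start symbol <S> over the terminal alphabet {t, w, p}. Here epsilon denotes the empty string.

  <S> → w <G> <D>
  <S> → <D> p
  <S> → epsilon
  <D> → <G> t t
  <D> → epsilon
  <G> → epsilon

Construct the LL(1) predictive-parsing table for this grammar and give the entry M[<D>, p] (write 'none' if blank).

<D> → epsilon

FIRST(<G>): from <G>→epsilon we get {epsilon}. So FIRST(<G>) = {epsilon}.
FIRST(<D>): from <D>→<G> t t we get {t}; from <D>→epsilon we get {epsilon}. So FIRST(<D>) = {epsilon, t}.
FIRST(<S>): from <S>→w <G> <D> we get {w}; from <S>→<D> p we get {p, t}; from <S>→epsilon we get {epsilon}. So FIRST(<S>) = {epsilon, p, t, w}.
FOLLOW(<S>) includes $ since <S> is the start symbol.
FOLLOW(<S>): <S> appears on no right-hand side. Thus FOLLOW(<S>) = {$}.
FOLLOW(<D>): in <S>→w <G> <D>, the suffix after <D> is empty, so FOLLOW(<D>) ⊇ FOLLOW(<S>) = {$}; in <S>→<D> p, <D> is followed by p with FIRST {p}. Thus FOLLOW(<D>) = {$, p}.
For <D> → <G> t t: FIRST(<G> t t) = {t}, so it goes in M[<D>, t] for t ∈ {t}.
For <D> → epsilon: FIRST(epsilon) = {epsilon}, so it goes in M[<D>, t] for t ∈ {}; since epsilon ∈ FIRST, also for every t ∈ FOLLOW(<D>) = {$, p}.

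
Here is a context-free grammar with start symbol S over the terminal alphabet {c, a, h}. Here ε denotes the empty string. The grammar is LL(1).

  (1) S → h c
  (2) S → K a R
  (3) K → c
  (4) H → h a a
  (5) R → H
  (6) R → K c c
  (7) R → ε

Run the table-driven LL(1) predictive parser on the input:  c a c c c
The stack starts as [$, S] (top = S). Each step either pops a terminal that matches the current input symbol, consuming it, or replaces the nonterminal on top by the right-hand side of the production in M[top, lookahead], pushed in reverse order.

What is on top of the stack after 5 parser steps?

K

     Stack    Input        Action
  1  $ S      c a c c c $  expand S → K a R
  2  $ R a K  c a c c c $  expand K → c
  3  $ R a c  c a c c c $  match c
  4  $ R a    a c c c $    match a
  5  $ R      c c c $      expand R → K c c
Stack after step 5: $ c c K (top = K).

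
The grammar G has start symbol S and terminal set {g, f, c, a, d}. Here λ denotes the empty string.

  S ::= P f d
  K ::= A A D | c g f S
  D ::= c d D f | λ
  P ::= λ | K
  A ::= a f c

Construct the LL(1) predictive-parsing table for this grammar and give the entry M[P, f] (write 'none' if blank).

P ::= λ

FIRST(D): from D::=c d D f we get {c}; from D::=λ we get {λ}. So FIRST(D) = {λ, c}.
FIRST(A): from A::=a f c we get {a}. So FIRST(A) = {a}.
FIRST(K): from K::=A A D we get {a}; from K::=c g f S we get {c}. So FIRST(K) = {a, c}.
FIRST(P): from P::=λ we get {λ}; from P::=K we get {a, c}. So FIRST(P) = {λ, a, c}.
FIRST(S): from S::=P f d we get {a, c, f}. So FIRST(S) = {a, c, f}.
FOLLOW(S) includes $ since S is the start symbol.
FOLLOW(P): in S::=P f d, P is followed by f d with FIRST {f}. Thus FOLLOW(P) = {f}.
For P ::= λ: FIRST(λ) = {λ}, so it goes in M[P, t] for t ∈ {}; since λ ∈ FIRST, also for every t ∈ FOLLOW(P) = {f}.
For P ::= K: FIRST(K) = {a, c}, so it goes in M[P, t] for t ∈ {a, c}.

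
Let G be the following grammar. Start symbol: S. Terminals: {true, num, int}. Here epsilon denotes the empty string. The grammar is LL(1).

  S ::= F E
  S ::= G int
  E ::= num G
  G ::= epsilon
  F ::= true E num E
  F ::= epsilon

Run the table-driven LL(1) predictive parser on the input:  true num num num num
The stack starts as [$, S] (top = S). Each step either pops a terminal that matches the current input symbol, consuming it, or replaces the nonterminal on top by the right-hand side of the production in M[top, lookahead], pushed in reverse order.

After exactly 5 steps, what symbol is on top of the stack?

G

     Stack             Input                   Action
  1  $ S               true num num num num $  expand S ::= F E
  2  $ E F             true num num num num $  expand F ::= true E num E
  3  $ E E num E true  true num num num num $  match true
  4  $ E E num E       num num num num $       expand E ::= num G
  5  $ E E num G num   num num num num $       match num
Stack after step 5: $ E E num G (top = G).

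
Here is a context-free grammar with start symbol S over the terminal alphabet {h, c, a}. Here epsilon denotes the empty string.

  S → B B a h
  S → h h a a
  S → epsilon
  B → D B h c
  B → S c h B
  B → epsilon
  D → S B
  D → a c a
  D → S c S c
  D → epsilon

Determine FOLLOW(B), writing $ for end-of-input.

FIRST(S): from S→B B a h we get {a, c, h}; from S→h h a a we get {h}; from S→epsilon we get {epsilon}. So FIRST(S) = {epsilon, a, c, h}.
FIRST(B): from B→D B h c we get {a, c, h}; from B→S c h B we get {a, c, h}; from B→epsilon we get {epsilon}. So FIRST(B) = {epsilon, a, c, h}.
FIRST(D): from D→S B we get {epsilon, a, c, h}; from D→a c a we get {a}; from D→S c S c we get {a, c, h}; from D→epsilon we get {epsilon}. So FIRST(D) = {epsilon, a, c, h}.
FOLLOW(S) includes $ since S is the start symbol.
FOLLOW(D): in B→D B h c, D is followed by B h c with FIRST {a, c, h}. Thus FOLLOW(D) = {a, c, h}.
FOLLOW(S): in B→S c h B, S is followed by c h B with FIRST {c}; in D→S B, S is followed by B with FIRST {epsilon, a, c, h}; in D→S B, the suffix after S is nullable, so FOLLOW(S) ⊇ FOLLOW(D) = {a, c, h}; in D→S c S c (occurrence 1), S is followed by c S c with FIRST {c}; in D→S c S c (occurrence 2), S is followed by c with FIRST {c}. Thus FOLLOW(S) = {$, a, c, h}.
FOLLOW(B): in S→B B a h (occurrence 1), B is followed by B a h with FIRST {a, c, h}; in S→B B a h (occurrence 2), B is followed by a h with FIRST {a}; in B→D B h c, B is followed by h c with FIRST {h}; in B→S c h B, the suffix after B is empty (adds nothing new); in D→S B, the suffix after B is empty, so FOLLOW(B) ⊇ FOLLOW(D) = {a, c, h}. Thus FOLLOW(B) = {a, c, h}.

{a, c, h}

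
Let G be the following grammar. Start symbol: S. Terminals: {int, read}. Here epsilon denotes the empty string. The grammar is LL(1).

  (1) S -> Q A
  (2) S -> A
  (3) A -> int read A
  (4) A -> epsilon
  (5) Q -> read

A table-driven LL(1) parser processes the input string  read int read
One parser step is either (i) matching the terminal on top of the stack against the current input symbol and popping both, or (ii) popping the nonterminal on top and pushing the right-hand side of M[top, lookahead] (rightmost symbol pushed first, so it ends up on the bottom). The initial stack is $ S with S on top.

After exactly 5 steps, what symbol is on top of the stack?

read

step 1: stack=$ S  input=read int read $  — expand S -> Q A
step 2: stack=$ A Q  input=read int read $  — expand Q -> read
step 3: stack=$ A read  input=read int read $  — match read
step 4: stack=$ A  input=int read $  — expand A -> int read A
step 5: stack=$ A read int  input=int read $  — match int
Stack after step 5: $ A read (top = read).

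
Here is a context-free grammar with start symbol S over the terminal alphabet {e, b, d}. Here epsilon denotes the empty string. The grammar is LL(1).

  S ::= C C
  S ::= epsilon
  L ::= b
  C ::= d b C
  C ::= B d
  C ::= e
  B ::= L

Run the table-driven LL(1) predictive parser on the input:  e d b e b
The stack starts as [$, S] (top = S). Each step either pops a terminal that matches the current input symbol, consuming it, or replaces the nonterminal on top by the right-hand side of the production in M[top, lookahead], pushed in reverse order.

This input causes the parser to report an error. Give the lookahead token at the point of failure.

step 1: stack=$ S  input=e d b e b $  — expand S ::= C C
step 2: stack=$ C C  input=e d b e b $  — expand C ::= e
step 3: stack=$ C e  input=e d b e b $  — match e
step 4: stack=$ C  input=d b e b $  — expand C ::= d b C
step 5: stack=$ C b d  input=d b e b $  — match d
step 6: stack=$ C b  input=b e b $  — match b
step 7: stack=$ C  input=e b $  — expand C ::= e
step 8: stack=$ e  input=e b $  — match e
step 9: stack=$  input=b $  — error: stack empty but input remains

b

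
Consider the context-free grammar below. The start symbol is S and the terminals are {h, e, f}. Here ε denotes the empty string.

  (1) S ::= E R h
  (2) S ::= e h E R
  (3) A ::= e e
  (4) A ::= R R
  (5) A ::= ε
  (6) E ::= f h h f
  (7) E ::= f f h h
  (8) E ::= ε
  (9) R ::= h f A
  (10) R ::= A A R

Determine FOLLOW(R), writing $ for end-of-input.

FIRST(E) = {ε, f}
FIRST(S) = {e, f, h}  (via E R h)
FIRST(A) = {ε, e, h}  (via R R)
FIRST(R) = {e, h}  (via A A R)
FOLLOW(S) includes $ since S is the start symbol.
FOLLOW(S): S appears on no right-hand side. Thus FOLLOW(S) = {$}.
FOLLOW(E): in S::=E R h, E is followed by R h with FIRST {e, h}; in S::=e h E R, E is followed by R with FIRST {e, h}. Thus FOLLOW(E) = {e, h}.
FOLLOW(A): in R::=h f A, the suffix after A is empty, so FOLLOW(A) ⊇ FOLLOW(R) = {$, e, h}; in R::=A A R (occurrence 1), A is followed by A R with FIRST {e, h}; in R::=A A R (occurrence 2), A is followed by R with FIRST {e, h}. Thus FOLLOW(A) = {$, e, h}.
FOLLOW(R): in S::=E R h, R is followed by h with FIRST {h}; in S::=e h E R, the suffix after R is empty, so FOLLOW(R) ⊇ FOLLOW(S) = {$}; in A::=R R (occurrence 1), R is followed by R with FIRST {e, h}; in A::=R R (occurrence 2), the suffix after R is empty, so FOLLOW(R) ⊇ FOLLOW(A) = {$, e, h}; in R::=A A R, the suffix after R is empty (adds nothing new). Thus FOLLOW(R) = {$, e, h}.

{$, e, h}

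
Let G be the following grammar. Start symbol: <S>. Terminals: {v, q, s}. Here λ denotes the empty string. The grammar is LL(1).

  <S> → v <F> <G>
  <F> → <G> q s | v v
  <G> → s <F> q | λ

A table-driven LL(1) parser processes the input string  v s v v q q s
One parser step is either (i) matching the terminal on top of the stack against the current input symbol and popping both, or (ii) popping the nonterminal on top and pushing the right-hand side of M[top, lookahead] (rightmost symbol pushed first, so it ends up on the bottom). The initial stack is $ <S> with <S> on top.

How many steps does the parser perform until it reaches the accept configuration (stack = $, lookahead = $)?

      Stack              Input            Action
   1  $ <S>              v s v v q q s $  expand <S> → v <F> <G>
   2  $ <G> <F> v        v s v v q q s $  match v
   3  $ <G> <F>          s v v q q s $    expand <F> → <G> q s
   4  $ <G> s q <G>      s v v q q s $    expand <G> → s <F> q
   5  $ <G> s q q <F> s  s v v q q s $    match s
   6  $ <G> s q q <F>    v v q q s $      expand <F> → v v
   7  $ <G> s q q v v    v v q q s $      match v
   8  $ <G> s q q v      v q q s $        match v
   9  $ <G> s q q        q q s $          match q
  10  $ <G> s q          q s $            match q
  11  $ <G> s            s $              match s
  12  $ <G>              $                expand <G> → λ
Accept reached after 12 steps.

12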